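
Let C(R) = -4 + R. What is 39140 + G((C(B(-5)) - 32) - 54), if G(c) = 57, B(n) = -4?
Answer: 39197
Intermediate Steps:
39140 + G((C(B(-5)) - 32) - 54) = 39140 + 57 = 39197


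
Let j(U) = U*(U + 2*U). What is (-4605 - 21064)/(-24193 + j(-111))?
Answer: -25669/12770 ≈ -2.0101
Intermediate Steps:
j(U) = 3*U² (j(U) = U*(3*U) = 3*U²)
(-4605 - 21064)/(-24193 + j(-111)) = (-4605 - 21064)/(-24193 + 3*(-111)²) = -25669/(-24193 + 3*12321) = -25669/(-24193 + 36963) = -25669/12770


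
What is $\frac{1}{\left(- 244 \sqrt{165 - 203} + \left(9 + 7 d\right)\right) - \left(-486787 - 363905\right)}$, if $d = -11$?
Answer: $\frac{26582}{22611357867} + \frac{61 i \sqrt{38}}{180890862936} \approx 1.1756 \cdot 10^{-6} + 2.0788 \cdot 10^{-9} i$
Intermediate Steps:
$\frac{1}{\left(- 244 \sqrt{165 - 203} + \left(9 + 7 d\right)\right) - \left(-486787 - 363905\right)} = \frac{1}{\left(- 244 \sqrt{165 - 203} + \left(9 + 7 \left(-11\right)\right)\right) - \left(-486787 - 363905\right)} = \frac{1}{\left(- 244 \sqrt{-38} + \left(9 - 77\right)\right) - -850692} = \frac{1}{\left(- 244 i \sqrt{38} - 68\right) + 850692} = \frac{1}{\left(-68 - 244 i \sqrt{38}\right) + 850692} = \frac{1}{850624 - 244 i \sqrt{38}}$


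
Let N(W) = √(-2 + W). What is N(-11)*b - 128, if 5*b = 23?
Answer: -128 + 23*I*√13/5 ≈ -128.0 + 16.586*I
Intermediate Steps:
b = 23/5 (b = (⅕)*23 = 23/5 ≈ 4.6000)
N(-11)*b - 128 = √(-2 - 11)*(23/5) - 128 = √(-13)*(23/5) - 128 = (I*√13)*(23/5) - 128 = 23*I*√13/5 - 128 = -128 + 23*I*√13/5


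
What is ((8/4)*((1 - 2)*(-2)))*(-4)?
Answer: -16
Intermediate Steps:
((8/4)*((1 - 2)*(-2)))*(-4) = ((8*(¼))*(-1*(-2)))*(-4) = (2*2)*(-4) = 4*(-4) = -16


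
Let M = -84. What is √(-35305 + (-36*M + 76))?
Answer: I*√32205 ≈ 179.46*I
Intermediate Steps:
√(-35305 + (-36*M + 76)) = √(-35305 + (-36*(-84) + 76)) = √(-35305 + (3024 + 76)) = √(-35305 + 3100) = √(-32205) = I*√32205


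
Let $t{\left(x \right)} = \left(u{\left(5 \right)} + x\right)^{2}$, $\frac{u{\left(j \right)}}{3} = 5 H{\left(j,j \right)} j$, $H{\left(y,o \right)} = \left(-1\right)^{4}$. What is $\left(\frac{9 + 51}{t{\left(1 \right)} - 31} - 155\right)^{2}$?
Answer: $\frac{3523728321}{146689} \approx 24022.0$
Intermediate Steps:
$H{\left(y,o \right)} = 1$
$u{\left(j \right)} = 15 j$ ($u{\left(j \right)} = 3 \cdot 5 \cdot 1 j = 3 \cdot 5 j = 15 j$)
$t{\left(x \right)} = \left(75 + x\right)^{2}$ ($t{\left(x \right)} = \left(15 \cdot 5 + x\right)^{2} = \left(75 + x\right)^{2}$)
$\left(\frac{9 + 51}{t{\left(1 \right)} - 31} - 155\right)^{2} = \left(\frac{9 + 51}{\left(75 + 1\right)^{2} - 31} - 155\right)^{2} = \left(\frac{60}{76^{2} - 31} - 155\right)^{2} = \left(\frac{60}{5776 - 31} - 155\right)^{2} = \left(\frac{60}{5745} - 155\right)^{2} = \left(60 \cdot \frac{1}{5745} - 155\right)^{2} = \left(\frac{4}{383} - 155\right)^{2} = \left(- \frac{59361}{383}\right)^{2} = \frac{3523728321}{146689}$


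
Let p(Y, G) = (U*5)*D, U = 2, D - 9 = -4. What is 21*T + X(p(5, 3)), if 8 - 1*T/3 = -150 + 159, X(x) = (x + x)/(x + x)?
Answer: -62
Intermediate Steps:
D = 5 (D = 9 - 4 = 5)
p(Y, G) = 50 (p(Y, G) = (2*5)*5 = 10*5 = 50)
X(x) = 1 (X(x) = (2*x)/((2*x)) = (2*x)*(1/(2*x)) = 1)
T = -3 (T = 24 - 3*(-150 + 159) = 24 - 3*9 = 24 - 27 = -3)
21*T + X(p(5, 3)) = 21*(-3) + 1 = -63 + 1 = -62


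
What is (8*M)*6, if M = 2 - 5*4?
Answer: -864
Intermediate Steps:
M = -18 (M = 2 - 20 = -18)
(8*M)*6 = (8*(-18))*6 = -144*6 = -864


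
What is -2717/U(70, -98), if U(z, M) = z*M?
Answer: 2717/6860 ≈ 0.39606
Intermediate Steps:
U(z, M) = M*z
-2717/U(70, -98) = -2717/((-98*70)) = -2717/(-6860) = -2717*(-1/6860) = 2717/6860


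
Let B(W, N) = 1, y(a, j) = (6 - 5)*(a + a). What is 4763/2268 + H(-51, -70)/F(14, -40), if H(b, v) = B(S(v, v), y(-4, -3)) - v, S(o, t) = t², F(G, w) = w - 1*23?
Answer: 2207/2268 ≈ 0.97310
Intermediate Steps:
F(G, w) = -23 + w (F(G, w) = w - 23 = -23 + w)
y(a, j) = 2*a (y(a, j) = 1*(2*a) = 2*a)
H(b, v) = 1 - v
4763/2268 + H(-51, -70)/F(14, -40) = 4763/2268 + (1 - 1*(-70))/(-23 - 40) = 4763*(1/2268) + (1 + 70)/(-63) = 4763/2268 + 71*(-1/63) = 4763/2268 - 71/63 = 2207/2268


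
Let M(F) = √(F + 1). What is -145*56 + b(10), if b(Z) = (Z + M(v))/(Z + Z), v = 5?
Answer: -16239/2 + √6/20 ≈ -8119.4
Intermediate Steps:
M(F) = √(1 + F)
b(Z) = (Z + √6)/(2*Z) (b(Z) = (Z + √(1 + 5))/(Z + Z) = (Z + √6)/((2*Z)) = (Z + √6)*(1/(2*Z)) = (Z + √6)/(2*Z))
-145*56 + b(10) = -145*56 + (½)*(10 + √6)/10 = -8120 + (½)*(⅒)*(10 + √6) = -8120 + (½ + √6/20) = -16239/2 + √6/20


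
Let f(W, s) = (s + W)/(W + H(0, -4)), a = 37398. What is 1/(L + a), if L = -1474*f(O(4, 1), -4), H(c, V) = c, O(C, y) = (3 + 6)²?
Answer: 81/2915740 ≈ 2.7780e-5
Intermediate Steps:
O(C, y) = 81 (O(C, y) = 9² = 81)
f(W, s) = (W + s)/W (f(W, s) = (s + W)/(W + 0) = (W + s)/W)
L = -113498/81 (L = -1474*(81 - 4)/81 = -1474*77/81 = -113498/81 ≈ -1401.2)
1/(L + a) = 1/(-113498/81 + 37398) = 1/(2915740/81) = 81/2915740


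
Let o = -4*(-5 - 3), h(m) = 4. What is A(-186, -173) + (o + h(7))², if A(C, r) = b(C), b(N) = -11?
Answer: 1285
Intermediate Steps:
A(C, r) = -11
o = 32 (o = -4*(-8) = 32)
A(-186, -173) + (o + h(7))² = -11 + (32 + 4)² = -11 + 36² = -11 + 1296 = 1285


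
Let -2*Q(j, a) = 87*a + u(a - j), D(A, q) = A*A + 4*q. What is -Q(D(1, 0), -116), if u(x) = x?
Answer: -10209/2 ≈ -5104.5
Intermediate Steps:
D(A, q) = A² + 4*q
Q(j, a) = j/2 - 44*a (Q(j, a) = -(87*a + (a - j))/2 = -(-j + 88*a)/2 = j/2 - 44*a)
-Q(D(1, 0), -116) = -((1² + 4*0)/2 - 44*(-116)) = -((1 + 0)/2 + 5104) = -((½)*1 + 5104) = -(½ + 5104) = -1*10209/2 = -10209/2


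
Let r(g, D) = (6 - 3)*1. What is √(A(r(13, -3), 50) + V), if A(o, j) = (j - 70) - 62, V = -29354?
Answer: 2*I*√7359 ≈ 171.57*I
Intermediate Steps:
r(g, D) = 3 (r(g, D) = 3*1 = 3)
A(o, j) = -132 + j (A(o, j) = (-70 + j) - 62 = -132 + j)
√(A(r(13, -3), 50) + V) = √((-132 + 50) - 29354) = √(-82 - 29354) = √(-29436) = 2*I*√7359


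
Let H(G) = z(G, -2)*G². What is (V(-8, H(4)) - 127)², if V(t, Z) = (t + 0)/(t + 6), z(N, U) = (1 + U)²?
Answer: 15129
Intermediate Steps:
H(G) = G² (H(G) = (1 - 2)²*G² = (-1)²*G² = 1*G² = G²)
V(t, Z) = t/(6 + t)
(V(-8, H(4)) - 127)² = (-8/(6 - 8) - 127)² = (-8/(-2) - 127)² = (-8*(-½) - 127)² = (4 - 127)² = (-123)² = 15129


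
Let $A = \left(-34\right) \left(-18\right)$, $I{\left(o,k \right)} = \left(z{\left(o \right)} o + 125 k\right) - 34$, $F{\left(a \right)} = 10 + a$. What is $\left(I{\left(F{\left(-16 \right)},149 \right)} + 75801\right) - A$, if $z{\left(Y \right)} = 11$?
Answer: $93714$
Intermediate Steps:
$I{\left(o,k \right)} = -34 + 11 o + 125 k$ ($I{\left(o,k \right)} = \left(11 o + 125 k\right) - 34 = -34 + 11 o + 125 k$)
$A = 612$
$\left(I{\left(F{\left(-16 \right)},149 \right)} + 75801\right) - A = \left(\left(-34 + 11 \left(10 - 16\right) + 125 \cdot 149\right) + 75801\right) - 612 = \left(\left(-34 + 11 \left(-6\right) + 18625\right) + 75801\right) - 612 = \left(\left(-34 - 66 + 18625\right) + 75801\right) - 612 = \left(18525 + 75801\right) - 612 = 94326 - 612 = 93714$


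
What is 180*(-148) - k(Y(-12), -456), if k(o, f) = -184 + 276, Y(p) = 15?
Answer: -26732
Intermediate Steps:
k(o, f) = 92
180*(-148) - k(Y(-12), -456) = 180*(-148) - 1*92 = -26640 - 92 = -26732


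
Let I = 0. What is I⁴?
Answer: 0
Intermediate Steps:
I⁴ = 0⁴ = 0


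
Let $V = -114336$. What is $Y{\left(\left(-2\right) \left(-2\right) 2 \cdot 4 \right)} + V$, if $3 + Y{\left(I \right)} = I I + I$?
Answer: $-113283$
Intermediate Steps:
$Y{\left(I \right)} = -3 + I + I^{2}$ ($Y{\left(I \right)} = -3 + \left(I I + I\right) = -3 + \left(I^{2} + I\right) = -3 + \left(I + I^{2}\right) = -3 + I + I^{2}$)
$Y{\left(\left(-2\right) \left(-2\right) 2 \cdot 4 \right)} + V = \left(-3 + \left(-2\right) \left(-2\right) 2 \cdot 4 + \left(\left(-2\right) \left(-2\right) 2 \cdot 4\right)^{2}\right) - 114336 = \left(-3 + 4 \cdot 2 \cdot 4 + \left(4 \cdot 2 \cdot 4\right)^{2}\right) - 114336 = \left(-3 + 8 \cdot 4 + \left(8 \cdot 4\right)^{2}\right) - 114336 = \left(-3 + 32 + 32^{2}\right) - 114336 = \left(-3 + 32 + 1024\right) - 114336 = 1053 - 114336 = -113283$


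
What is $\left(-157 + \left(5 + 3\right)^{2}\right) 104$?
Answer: $-9672$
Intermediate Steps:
$\left(-157 + \left(5 + 3\right)^{2}\right) 104 = \left(-157 + 8^{2}\right) 104 = \left(-157 + 64\right) 104 = \left(-93\right) 104 = -9672$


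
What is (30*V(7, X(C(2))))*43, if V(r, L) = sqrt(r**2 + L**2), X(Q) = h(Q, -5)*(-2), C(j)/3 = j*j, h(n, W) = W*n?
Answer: 1290*sqrt(14449) ≈ 1.5506e+5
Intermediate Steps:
C(j) = 3*j**2 (C(j) = 3*(j*j) = 3*j**2)
X(Q) = 10*Q (X(Q) = -5*Q*(-2) = 10*Q)
V(r, L) = sqrt(L**2 + r**2)
(30*V(7, X(C(2))))*43 = (30*sqrt((10*(3*2**2))**2 + 7**2))*43 = (30*sqrt((10*(3*4))**2 + 49))*43 = (30*sqrt((10*12)**2 + 49))*43 = (30*sqrt(120**2 + 49))*43 = (30*sqrt(14400 + 49))*43 = (30*sqrt(14449))*43 = 1290*sqrt(14449)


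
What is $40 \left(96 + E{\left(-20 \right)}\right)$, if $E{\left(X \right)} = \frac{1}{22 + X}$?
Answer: $3860$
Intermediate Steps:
$40 \left(96 + E{\left(-20 \right)}\right) = 40 \left(96 + \frac{1}{22 - 20}\right) = 40 \left(96 + \frac{1}{2}\right) = 40 \cdot \frac{193}{2} = 3860$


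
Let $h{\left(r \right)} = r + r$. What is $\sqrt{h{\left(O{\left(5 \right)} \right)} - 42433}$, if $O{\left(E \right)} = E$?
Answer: $i \sqrt{42423} \approx 205.97 i$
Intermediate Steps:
$h{\left(r \right)} = 2 r$
$\sqrt{h{\left(O{\left(5 \right)} \right)} - 42433} = \sqrt{2 \cdot 5 - 42433} = \sqrt{10 - 42433} = \sqrt{-42423} = i \sqrt{42423}$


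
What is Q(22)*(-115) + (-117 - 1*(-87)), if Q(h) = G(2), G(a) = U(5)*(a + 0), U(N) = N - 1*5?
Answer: -30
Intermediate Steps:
U(N) = -5 + N (U(N) = N - 5 = -5 + N)
G(a) = 0 (G(a) = (-5 + 5)*(a + 0) = 0*a = 0)
Q(h) = 0
Q(22)*(-115) + (-117 - 1*(-87)) = 0*(-115) + (-117 - 1*(-87)) = 0 + (-117 + 87) = 0 - 30 = -30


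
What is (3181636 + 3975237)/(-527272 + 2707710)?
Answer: 7156873/2180438 ≈ 3.2823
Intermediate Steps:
(3181636 + 3975237)/(-527272 + 2707710) = 7156873/2180438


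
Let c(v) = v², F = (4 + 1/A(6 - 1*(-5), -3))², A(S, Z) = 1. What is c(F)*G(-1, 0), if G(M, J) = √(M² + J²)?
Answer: 625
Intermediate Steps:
F = 25 (F = (4 + 1/1)² = (4 + 1)² = 5² = 25)
G(M, J) = √(J² + M²)
c(F)*G(-1, 0) = 25²*√(0² + (-1)²) = 625*√(0 + 1) = 625*√1 = 625*1 = 625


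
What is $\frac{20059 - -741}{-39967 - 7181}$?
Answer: $- \frac{5200}{11787} \approx -0.44116$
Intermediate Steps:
$\frac{20059 - -741}{-39967 - 7181} = \frac{20059 + 741}{-47148} = 20800 \left(- \frac{1}{47148}\right) = - \frac{5200}{11787}$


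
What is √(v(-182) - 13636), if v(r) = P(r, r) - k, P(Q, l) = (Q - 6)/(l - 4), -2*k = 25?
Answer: I*√471283638/186 ≈ 116.72*I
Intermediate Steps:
k = -25/2 (k = -½*25 = -25/2 ≈ -12.500)
P(Q, l) = (-6 + Q)/(-4 + l)
v(r) = 25/2 + (-6 + r)/(-4 + r) (v(r) = (-6 + r)/(-4 + r) - 1*(-25/2) = (-6 + r)/(-4 + r) + 25/2 = 25/2 + (-6 + r)/(-4 + r))
√(v(-182) - 13636) = √((-112 + 27*(-182))/(2*(-4 - 182)) - 13636) = √((½)*(-112 - 4914)/(-186) - 13636) = √((½)*(-1/186)*(-5026) - 13636) = √(2513/186 - 13636) = √(-2533783/186) = I*√471283638/186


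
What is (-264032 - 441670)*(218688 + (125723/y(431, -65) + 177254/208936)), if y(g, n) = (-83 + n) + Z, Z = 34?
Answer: -1145796711182105/7462 ≈ -1.5355e+11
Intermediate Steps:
y(g, n) = -49 + n (y(g, n) = (-83 + n) + 34 = -49 + n)
(-264032 - 441670)*(218688 + (125723/y(431, -65) + 177254/208936)) = (-264032 - 441670)*(218688 + (125723/(-49 - 65) + 177254/208936)) = -705702*(218688 + (125723/(-114) + 177254*(1/208936))) = -705702*(218688 + (125723*(-1/114) + 12661/14924)) = -705702*(218688 + (-6617/6 + 12661/14924)) = -705702*(218688 - 49338071/44772) = -705702*9741761065/44772 = -1145796711182105/7462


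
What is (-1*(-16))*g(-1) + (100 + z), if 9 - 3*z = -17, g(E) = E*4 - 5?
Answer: -106/3 ≈ -35.333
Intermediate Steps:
g(E) = -5 + 4*E (g(E) = 4*E - 5 = -5 + 4*E)
z = 26/3 (z = 3 - 1/3*(-17) = 3 + 17/3 = 26/3 ≈ 8.6667)
(-1*(-16))*g(-1) + (100 + z) = (-1*(-16))*(-5 + 4*(-1)) + (100 + 26/3) = 16*(-5 - 4) + 326/3 = 16*(-9) + 326/3 = -144 + 326/3 = -106/3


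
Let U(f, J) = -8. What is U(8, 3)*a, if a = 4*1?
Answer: -32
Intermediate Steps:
a = 4
U(8, 3)*a = -8*4 = -32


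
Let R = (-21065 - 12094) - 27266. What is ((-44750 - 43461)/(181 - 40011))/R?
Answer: -88211/2406727750 ≈ -3.6652e-5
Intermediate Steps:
R = -60425 (R = -33159 - 27266 = -60425)
((-44750 - 43461)/(181 - 40011))/R = ((-44750 - 43461)/(181 - 40011))/(-60425) = -88211/(-39830)*(-1/60425) = -88211*(-1/39830)*(-1/60425) = (88211/39830)*(-1/60425) = -88211/2406727750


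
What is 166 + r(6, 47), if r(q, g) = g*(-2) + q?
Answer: 78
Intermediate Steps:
r(q, g) = q - 2*g (r(q, g) = -2*g + q = q - 2*g)
166 + r(6, 47) = 166 + (6 - 2*47) = 166 + (6 - 94) = 166 - 88 = 78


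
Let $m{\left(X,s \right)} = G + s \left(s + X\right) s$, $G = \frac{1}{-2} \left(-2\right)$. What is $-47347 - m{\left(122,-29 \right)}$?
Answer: $-125561$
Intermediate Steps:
$G = 1$ ($G = \left(- \frac{1}{2}\right) \left(-2\right) = 1$)
$m{\left(X,s \right)} = 1 + s^{2} \left(X + s\right)$ ($m{\left(X,s \right)} = 1 + s \left(s + X\right) s = 1 + s \left(X + s\right) s = 1 + s s \left(X + s\right) = 1 + s^{2} \left(X + s\right)$)
$-47347 - m{\left(122,-29 \right)} = -47347 - \left(1 + \left(-29\right)^{3} + 122 \left(-29\right)^{2}\right) = -47347 - \left(1 - 24389 + 122 \cdot 841\right) = -47347 - \left(1 - 24389 + 102602\right) = -47347 - 78214 = -125561$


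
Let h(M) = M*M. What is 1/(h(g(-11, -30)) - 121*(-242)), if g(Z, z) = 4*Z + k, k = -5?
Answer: 1/31683 ≈ 3.1563e-5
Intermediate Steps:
g(Z, z) = -5 + 4*Z (g(Z, z) = 4*Z - 5 = -5 + 4*Z)
h(M) = M²
1/(h(g(-11, -30)) - 121*(-242)) = 1/((-5 + 4*(-11))² - 121*(-242)) = 1/((-5 - 44)² + 29282) = 1/((-49)² + 29282) = 1/(2401 + 29282) = 1/31683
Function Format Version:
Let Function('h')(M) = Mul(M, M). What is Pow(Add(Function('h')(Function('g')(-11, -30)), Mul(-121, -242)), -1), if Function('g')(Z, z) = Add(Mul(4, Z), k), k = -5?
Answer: Rational(1, 31683) ≈ 3.1563e-5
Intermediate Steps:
Function('g')(Z, z) = Add(-5, Mul(4, Z)) (Function('g')(Z, z) = Add(Mul(4, Z), -5) = Add(-5, Mul(4, Z)))
Function('h')(M) = Pow(M, 2)
Pow(Add(Function('h')(Function('g')(-11, -30)), Mul(-121, -242)), -1) = Pow(Add(Pow(Add(-5, Mul(4, -11)), 2), Mul(-121, -242)), -1) = Pow(Add(Pow(Add(-5, -44), 2), 29282), -1) = Pow(Add(Pow(-49, 2), 29282), -1) = Pow(Add(2401, 29282), -1) = Pow(31683, -1) = Rational(1, 31683)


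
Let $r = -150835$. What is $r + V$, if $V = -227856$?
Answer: $-378691$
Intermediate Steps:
$r + V = -150835 - 227856 = -378691$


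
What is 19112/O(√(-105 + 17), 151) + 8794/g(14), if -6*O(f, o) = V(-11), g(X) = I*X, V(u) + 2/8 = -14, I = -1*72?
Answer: 76976041/9576 ≈ 8038.4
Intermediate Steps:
I = -72
V(u) = -57/4 (V(u) = -¼ - 14 = -57/4)
g(X) = -72*X
O(f, o) = 19/8 (O(f, o) = -⅙*(-57/4) = 19/8)
19112/O(√(-105 + 17), 151) + 8794/g(14) = 19112/(19/8) + 8794/((-72*14)) = 19112*(8/19) + 8794/(-1008) = 152896/19 + 8794*(-1/1008) = 152896/19 - 4397/504 = 76976041/9576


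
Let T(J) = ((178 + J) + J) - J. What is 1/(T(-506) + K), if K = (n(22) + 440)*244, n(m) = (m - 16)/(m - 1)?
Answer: 7/749712 ≈ 9.3369e-6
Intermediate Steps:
T(J) = 178 + J (T(J) = (178 + 2*J) - J = 178 + J)
n(m) = (-16 + m)/(-1 + m)
K = 752008/7 (K = ((-16 + 22)/(-1 + 22) + 440)*244 = (6/21 + 440)*244 = ((1/21)*6 + 440)*244 = (2/7 + 440)*244 = (3082/7)*244 = 752008/7 ≈ 1.0743e+5)
1/(T(-506) + K) = 1/((178 - 506) + 752008/7) = 1/(-328 + 752008/7) = 1/(749712/7) = 7/749712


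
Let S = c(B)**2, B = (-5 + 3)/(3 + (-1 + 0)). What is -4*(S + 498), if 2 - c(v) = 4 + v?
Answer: -1996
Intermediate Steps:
B = -1 (B = -2/(3 - 1) = -2/2 = -2*1/2 = -1)
c(v) = -2 - v (c(v) = 2 - (4 + v) = 2 + (-4 - v) = -2 - v)
S = 1 (S = (-2 - 1*(-1))**2 = (-2 + 1)**2 = (-1)**2 = 1)
-4*(S + 498) = -4*(1 + 498) = -4*499 = -1996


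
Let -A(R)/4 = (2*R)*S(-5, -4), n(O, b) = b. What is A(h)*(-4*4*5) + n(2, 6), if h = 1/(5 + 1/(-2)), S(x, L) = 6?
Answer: 2578/3 ≈ 859.33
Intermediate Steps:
h = 2/9 (h = 1/(5 - 1/2) = 1/(9/2) = 2/9 ≈ 0.22222)
A(R) = -48*R (A(R) = -4*2*R*6 = -48*R)
A(h)*(-4*4*5) + n(2, 6) = (-48*2/9)*(-4*4*5) + 6 = -(-512)*5/3 + 6 = -32/3*(-80) + 6 = 2560/3 + 6 = 2578/3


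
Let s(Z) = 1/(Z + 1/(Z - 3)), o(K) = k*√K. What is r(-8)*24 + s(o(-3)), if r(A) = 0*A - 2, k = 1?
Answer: (-145*√3 + 93*I)/(-2*I + 3*√3) ≈ -48.097 - 0.6146*I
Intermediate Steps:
r(A) = -2 (r(A) = 0 - 2 = -2)
o(K) = √K (o(K) = 1*√K = √K)
s(Z) = 1/(Z + 1/(-3 + Z))
r(-8)*24 + s(o(-3)) = -2*24 + (-3 + √(-3))/(1 + (√(-3))² - 3*I*√3) = -48 + (-3 + I*√3)/(1 + (I*√3)² - 3*I*√3) = -48 + (-3 + I*√3)/(1 - 3 - 3*I*√3) = -48 + (-3 + I*√3)/(-2 - 3*I*√3)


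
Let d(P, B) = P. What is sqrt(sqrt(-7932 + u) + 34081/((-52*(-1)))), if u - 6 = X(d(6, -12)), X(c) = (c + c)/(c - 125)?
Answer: sqrt(6274073533 + 80444*I*sqrt(112241514))/3094 ≈ 25.66 + 1.7348*I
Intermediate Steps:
X(c) = 2*c/(-125 + c) (X(c) = (2*c)/(-125 + c) = 2*c/(-125 + c))
u = 702/119 (u = 6 + 2*6/(-125 + 6) = 6 + 2*6/(-119) = 6 + 2*6*(-1/119) = 6 - 12/119 = 702/119 ≈ 5.8992)
sqrt(sqrt(-7932 + u) + 34081/((-52*(-1)))) = sqrt(sqrt(-7932 + 702/119) + 34081/((-52*(-1)))) = sqrt(sqrt(-943206/119) + 34081/52) = sqrt(I*sqrt(112241514)/119 + 34081*(1/52)) = sqrt(I*sqrt(112241514)/119 + 34081/52) = sqrt(34081/52 + I*sqrt(112241514)/119)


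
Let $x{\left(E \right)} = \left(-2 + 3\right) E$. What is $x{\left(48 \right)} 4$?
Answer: $192$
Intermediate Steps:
$x{\left(E \right)} = E$ ($x{\left(E \right)} = 1 E = E$)
$x{\left(48 \right)} 4 = 48 \cdot 4 = 192$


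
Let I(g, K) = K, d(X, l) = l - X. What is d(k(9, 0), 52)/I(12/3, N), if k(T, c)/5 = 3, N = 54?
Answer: 37/54 ≈ 0.68519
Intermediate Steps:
k(T, c) = 15 (k(T, c) = 5*3 = 15)
d(k(9, 0), 52)/I(12/3, N) = (52 - 1*15)/54 = (52 - 15)*(1/54) = 37*(1/54) = 37/54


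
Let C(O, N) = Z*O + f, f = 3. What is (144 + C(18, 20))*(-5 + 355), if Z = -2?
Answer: 38850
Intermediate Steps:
C(O, N) = 3 - 2*O (C(O, N) = -2*O + 3 = 3 - 2*O)
(144 + C(18, 20))*(-5 + 355) = (144 + (3 - 2*18))*(-5 + 355) = (144 + (3 - 36))*350 = (144 - 33)*350 = 111*350 = 38850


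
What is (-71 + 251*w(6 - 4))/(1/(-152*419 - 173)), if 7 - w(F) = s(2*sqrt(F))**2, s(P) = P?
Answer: 20563242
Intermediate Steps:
w(F) = 7 - 4*F (w(F) = 7 - (2*sqrt(F))**2 = 7 - 4*F)
(-71 + 251*w(6 - 4))/(1/(-152*419 - 173)) = (-71 + 251*(7 - 4*(6 - 4)))/(1/(-152*419 - 173)) = (-71 + 251*(7 - 4*2))/(1/(-63688 - 173)) = (-71 + 251*(7 - 8))/(1/(-63861)) = (-71 + 251*(-1))/(-1/63861) = (-71 - 251)*(-63861) = -322*(-63861) = 20563242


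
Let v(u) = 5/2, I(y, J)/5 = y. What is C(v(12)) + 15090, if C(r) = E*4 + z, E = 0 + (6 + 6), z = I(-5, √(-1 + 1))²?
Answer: 15763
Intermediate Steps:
I(y, J) = 5*y
z = 625 (z = (5*(-5))² = (-25)² = 625)
E = 12 (E = 0 + 12 = 12)
v(u) = 5/2 (v(u) = 5*(½) = 5/2)
C(r) = 673 (C(r) = 12*4 + 625 = 48 + 625 = 673)
C(v(12)) + 15090 = 673 + 15090 = 15763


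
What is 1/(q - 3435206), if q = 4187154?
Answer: 1/751948 ≈ 1.3299e-6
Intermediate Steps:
1/(q - 3435206) = 1/(4187154 - 3435206) = 1/751948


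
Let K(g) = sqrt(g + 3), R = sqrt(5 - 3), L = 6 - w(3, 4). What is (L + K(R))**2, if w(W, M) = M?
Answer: (2 + sqrt(3 + sqrt(2)))**2 ≈ 16.818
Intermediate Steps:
L = 2 (L = 6 - 1*4 = 6 - 4 = 2)
R = sqrt(2) ≈ 1.4142
K(g) = sqrt(3 + g)
(L + K(R))**2 = (2 + sqrt(3 + sqrt(2)))**2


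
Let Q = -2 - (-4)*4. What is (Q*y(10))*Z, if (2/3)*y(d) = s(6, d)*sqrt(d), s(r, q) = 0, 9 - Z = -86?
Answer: 0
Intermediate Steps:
Z = 95 (Z = 9 - 1*(-86) = 9 + 86 = 95)
y(d) = 0 (y(d) = 3*(0*sqrt(d))/2 = (3/2)*0 = 0)
Q = 14 (Q = -2 - 1*(-16) = -2 + 16 = 14)
(Q*y(10))*Z = (14*0)*95 = 0*95 = 0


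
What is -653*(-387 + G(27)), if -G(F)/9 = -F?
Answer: 94032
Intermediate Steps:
G(F) = 9*F (G(F) = -(-9)*F = 9*F)
-653*(-387 + G(27)) = -653*(-387 + 9*27) = -653*(-387 + 243) = -653*(-144) = 94032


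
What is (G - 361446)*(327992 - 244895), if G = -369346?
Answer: -60726622824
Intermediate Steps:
(G - 361446)*(327992 - 244895) = (-369346 - 361446)*(327992 - 244895) = -730792*83097 = -60726622824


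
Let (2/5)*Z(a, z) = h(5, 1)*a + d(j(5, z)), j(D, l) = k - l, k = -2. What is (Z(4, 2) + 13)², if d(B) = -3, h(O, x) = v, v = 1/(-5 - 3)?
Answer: 289/16 ≈ 18.063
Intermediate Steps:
j(D, l) = -2 - l
v = -⅛ (v = 1/(-8) = -⅛ ≈ -0.12500)
h(O, x) = -⅛
Z(a, z) = -15/2 - 5*a/16 (Z(a, z) = 5*(-a/8 - 3)/2 = 5*(-3 - a/8)/2 = -15/2 - 5*a/16)
(Z(4, 2) + 13)² = ((-15/2 - 5/16*4) + 13)² = ((-15/2 - 5/4) + 13)² = (-35/4 + 13)² = (17/4)² = 289/16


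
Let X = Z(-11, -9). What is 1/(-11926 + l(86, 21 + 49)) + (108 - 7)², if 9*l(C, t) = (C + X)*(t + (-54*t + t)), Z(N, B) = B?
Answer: 3954050405/387614 ≈ 10201.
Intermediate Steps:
X = -9
l(C, t) = -52*t*(-9 + C)/9 (l(C, t) = ((C - 9)*(t + (-54*t + t)))/9 = ((-9 + C)*(t - 53*t))/9 = ((-9 + C)*(-52*t))/9 = (-52*t*(-9 + C))/9 = -52*t*(-9 + C)/9)
1/(-11926 + l(86, 21 + 49)) + (108 - 7)² = 1/(-11926 + 52*(21 + 49)*(9 - 1*86)/9) + (108 - 7)² = 1/(-11926 + (52/9)*70*(9 - 86)) + 101² = 1/(-11926 + (52/9)*70*(-77)) + 10201 = 1/(-11926 - 280280/9) + 10201 = 1/(-387614/9) + 10201 = -9/387614 + 10201 = 3954050405/387614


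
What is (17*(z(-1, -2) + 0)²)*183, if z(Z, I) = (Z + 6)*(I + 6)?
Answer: 1244400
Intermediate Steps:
z(Z, I) = (6 + I)*(6 + Z) (z(Z, I) = (6 + Z)*(6 + I) = (6 + I)*(6 + Z))
(17*(z(-1, -2) + 0)²)*183 = (17*((36 + 6*(-2) + 6*(-1) - 2*(-1)) + 0)²)*183 = (17*((36 - 12 - 6 + 2) + 0)²)*183 = (17*(20 + 0)²)*183 = (17*20²)*183 = (17*400)*183 = 6800*183 = 1244400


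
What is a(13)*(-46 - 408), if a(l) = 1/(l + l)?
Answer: -227/13 ≈ -17.462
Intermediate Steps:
a(l) = 1/(2*l)
a(13)*(-46 - 408) = ((½)/13)*(-46 - 408) = ((½)*(1/13))*(-454) = (1/26)*(-454) = -227/13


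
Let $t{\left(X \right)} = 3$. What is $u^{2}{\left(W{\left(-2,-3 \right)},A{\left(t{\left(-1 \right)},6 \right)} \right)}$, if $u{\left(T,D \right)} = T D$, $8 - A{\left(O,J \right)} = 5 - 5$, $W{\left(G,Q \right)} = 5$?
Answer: $1600$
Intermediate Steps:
$A{\left(O,J \right)} = 8$ ($A{\left(O,J \right)} = 8 - \left(5 - 5\right) = 8 - 0 = 8 + 0 = 8$)
$u{\left(T,D \right)} = D T$
$u^{2}{\left(W{\left(-2,-3 \right)},A{\left(t{\left(-1 \right)},6 \right)} \right)} = \left(8 \cdot 5\right)^{2} = 40^{2} = 1600$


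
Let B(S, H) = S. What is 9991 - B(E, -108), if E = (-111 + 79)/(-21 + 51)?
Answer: 149881/15 ≈ 9992.1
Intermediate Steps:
E = -16/15 (E = -32/30 = -32*1/30 = -16/15 ≈ -1.0667)
9991 - B(E, -108) = 9991 - 1*(-16/15) = 9991 + 16/15 = 149881/15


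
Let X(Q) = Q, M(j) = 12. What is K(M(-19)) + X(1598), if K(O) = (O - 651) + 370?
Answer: 1329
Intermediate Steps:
K(O) = -281 + O (K(O) = (-651 + O) + 370 = -281 + O)
K(M(-19)) + X(1598) = (-281 + 12) + 1598 = -269 + 1598 = 1329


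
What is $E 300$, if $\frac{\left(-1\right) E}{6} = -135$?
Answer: $243000$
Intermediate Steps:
$E = 810$ ($E = \left(-6\right) \left(-135\right) = 810$)
$E 300 = 810 \cdot 300 = 243000$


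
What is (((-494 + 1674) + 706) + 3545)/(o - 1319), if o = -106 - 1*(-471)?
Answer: -5431/954 ≈ -5.6929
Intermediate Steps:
o = 365 (o = -106 + 471 = 365)
(((-494 + 1674) + 706) + 3545)/(o - 1319) = (((-494 + 1674) + 706) + 3545)/(365 - 1319) = ((1180 + 706) + 3545)/(-954) = (1886 + 3545)*(-1/954) = 5431*(-1/954) = -5431/954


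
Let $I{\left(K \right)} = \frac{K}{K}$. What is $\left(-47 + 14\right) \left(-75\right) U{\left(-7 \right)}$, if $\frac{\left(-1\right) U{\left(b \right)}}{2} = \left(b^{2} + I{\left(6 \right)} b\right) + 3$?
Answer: $-222750$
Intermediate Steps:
$I{\left(K \right)} = 1$
$U{\left(b \right)} = -6 - 2 b - 2 b^{2}$ ($U{\left(b \right)} = - 2 \left(\left(b^{2} + 1 b\right) + 3\right) = - 2 \left(\left(b^{2} + b\right) + 3\right) = - 2 \left(\left(b + b^{2}\right) + 3\right) = - 2 \left(3 + b + b^{2}\right) = -6 - 2 b - 2 b^{2}$)
$\left(-47 + 14\right) \left(-75\right) U{\left(-7 \right)} = \left(-47 + 14\right) \left(-75\right) \left(-6 - -14 - 2 \left(-7\right)^{2}\right) = \left(-33\right) \left(-75\right) \left(-6 + 14 - 98\right) = 2475 \left(-6 + 14 - 98\right) = 2475 \left(-90\right) = -222750$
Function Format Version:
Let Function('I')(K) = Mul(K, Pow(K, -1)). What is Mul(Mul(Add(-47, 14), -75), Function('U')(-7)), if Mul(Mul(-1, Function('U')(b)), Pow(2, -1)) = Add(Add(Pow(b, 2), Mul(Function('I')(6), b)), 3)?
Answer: -222750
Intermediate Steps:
Function('I')(K) = 1
Function('U')(b) = Add(-6, Mul(-2, b), Mul(-2, Pow(b, 2))) (Function('U')(b) = Mul(-2, Add(Add(Pow(b, 2), Mul(1, b)), 3)) = Mul(-2, Add(Add(Pow(b, 2), b), 3)) = Mul(-2, Add(Add(b, Pow(b, 2)), 3)) = Mul(-2, Add(3, b, Pow(b, 2))) = Add(-6, Mul(-2, b), Mul(-2, Pow(b, 2))))
Mul(Mul(Add(-47, 14), -75), Function('U')(-7)) = Mul(Mul(Add(-47, 14), -75), Add(-6, Mul(-2, -7), Mul(-2, Pow(-7, 2)))) = Mul(Mul(-33, -75), Add(-6, 14, Mul(-2, 49))) = Mul(2475, Add(-6, 14, -98)) = Mul(2475, -90) = -222750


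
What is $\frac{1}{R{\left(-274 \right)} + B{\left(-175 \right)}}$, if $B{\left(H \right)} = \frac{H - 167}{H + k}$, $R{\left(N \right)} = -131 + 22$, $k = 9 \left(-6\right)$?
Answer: $- \frac{229}{24619} \approx -0.0093018$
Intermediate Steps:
$k = -54$
$R{\left(N \right)} = -109$
$B{\left(H \right)} = \frac{-167 + H}{-54 + H}$ ($B{\left(H \right)} = \frac{H - 167}{H - 54} = \frac{-167 + H}{-54 + H}$)
$\frac{1}{R{\left(-274 \right)} + B{\left(-175 \right)}} = \frac{1}{-109 + \frac{-167 - 175}{-54 - 175}} = \frac{1}{-109 + \frac{1}{-229} \left(-342\right)} = \frac{1}{-109 - - \frac{342}{229}} = \frac{1}{-109 + \frac{342}{229}} = \frac{1}{- \frac{24619}{229}} = - \frac{229}{24619}$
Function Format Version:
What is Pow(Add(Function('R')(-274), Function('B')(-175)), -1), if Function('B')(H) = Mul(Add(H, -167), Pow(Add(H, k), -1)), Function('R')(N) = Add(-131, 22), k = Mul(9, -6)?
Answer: Rational(-229, 24619) ≈ -0.0093018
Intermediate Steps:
k = -54
Function('R')(N) = -109
Function('B')(H) = Mul(Pow(Add(-54, H), -1), Add(-167, H)) (Function('B')(H) = Mul(Add(H, -167), Pow(Add(H, -54), -1)) = Mul(Add(-167, H), Pow(Add(-54, H), -1)) = Mul(Pow(Add(-54, H), -1), Add(-167, H)))
Pow(Add(Function('R')(-274), Function('B')(-175)), -1) = Pow(Add(-109, Mul(Pow(Add(-54, -175), -1), Add(-167, -175))), -1) = Pow(Add(-109, Mul(Pow(-229, -1), -342)), -1) = Pow(Add(-109, Mul(Rational(-1, 229), -342)), -1) = Pow(Add(-109, Rational(342, 229)), -1) = Pow(Rational(-24619, 229), -1) = Rational(-229, 24619)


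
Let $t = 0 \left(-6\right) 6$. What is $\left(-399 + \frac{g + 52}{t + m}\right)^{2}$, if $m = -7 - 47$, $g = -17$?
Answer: $\frac{465739561}{2916} \approx 1.5972 \cdot 10^{5}$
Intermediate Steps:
$m = -54$ ($m = -7 - 47 = -54$)
$t = 0$ ($t = 0 \cdot 6 = 0$)
$\left(-399 + \frac{g + 52}{t + m}\right)^{2} = \left(-399 + \frac{-17 + 52}{0 - 54}\right)^{2} = \left(-399 + \frac{35}{-54}\right)^{2} = \left(-399 + 35 \left(- \frac{1}{54}\right)\right)^{2} = \left(-399 - \frac{35}{54}\right)^{2} = \left(- \frac{21581}{54}\right)^{2} = \frac{465739561}{2916}$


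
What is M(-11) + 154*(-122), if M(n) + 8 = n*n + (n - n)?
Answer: -18675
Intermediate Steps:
M(n) = -8 + n**2 (M(n) = -8 + (n*n + (n - n)) = -8 + (n**2 + 0) = -8 + n**2)
M(-11) + 154*(-122) = (-8 + (-11)**2) + 154*(-122) = (-8 + 121) - 18788 = 113 - 18788 = -18675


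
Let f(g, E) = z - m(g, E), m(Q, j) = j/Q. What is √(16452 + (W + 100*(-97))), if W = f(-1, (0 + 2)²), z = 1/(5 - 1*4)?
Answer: √6757 ≈ 82.201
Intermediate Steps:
z = 1 (z = 1/(5 - 4) = 1/1 = 1)
f(g, E) = 1 - E/g
W = 5 (W = (-1 - (0 + 2)²)/(-1) = -(-1 - 1*2²) = -(-1 - 1*4) = -(-1 - 4) = -1*(-5) = 5)
√(16452 + (W + 100*(-97))) = √(16452 + (5 + 100*(-97))) = √(16452 + (5 - 9700)) = √(16452 - 9695) = √6757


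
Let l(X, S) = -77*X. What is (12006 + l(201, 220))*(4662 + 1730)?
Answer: -22186632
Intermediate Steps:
(12006 + l(201, 220))*(4662 + 1730) = (12006 - 77*201)*(4662 + 1730) = (12006 - 15477)*6392 = -3471*6392 = -22186632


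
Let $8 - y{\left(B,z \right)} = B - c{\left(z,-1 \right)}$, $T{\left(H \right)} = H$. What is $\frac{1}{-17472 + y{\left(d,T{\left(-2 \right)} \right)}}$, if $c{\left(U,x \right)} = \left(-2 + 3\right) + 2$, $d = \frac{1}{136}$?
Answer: $- \frac{136}{2374697} \approx -5.727 \cdot 10^{-5}$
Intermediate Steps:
$d = \frac{1}{136} \approx 0.0073529$
$c{\left(U,x \right)} = 3$ ($c{\left(U,x \right)} = 1 + 2 = 3$)
$y{\left(B,z \right)} = 11 - B$ ($y{\left(B,z \right)} = 8 - \left(B - 3\right) = 8 - \left(-3 + B\right) = 11 - B$)
$\frac{1}{-17472 + y{\left(d,T{\left(-2 \right)} \right)}} = \frac{1}{-17472 + \left(11 - \frac{1}{136}\right)} = \frac{1}{-17472 + \frac{1495}{136}} = \frac{1}{- \frac{2374697}{136}} = - \frac{136}{2374697}$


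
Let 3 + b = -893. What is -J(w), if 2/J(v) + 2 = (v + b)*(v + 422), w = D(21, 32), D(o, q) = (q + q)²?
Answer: -1/7228799 ≈ -1.3834e-7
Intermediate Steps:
D(o, q) = 4*q² (D(o, q) = (2*q)² = 4*q²)
b = -896 (b = -3 - 893 = -896)
w = 4096 (w = 4*32² = 4*1024 = 4096)
J(v) = 2/(-2 + (-896 + v)*(422 + v)) (J(v) = 2/(-2 + (v - 896)*(v + 422)) = 2/(-2 + (-896 + v)*(422 + v)))
-J(w) = -2/(-378114 + 4096² - 474*4096) = -2/(-378114 + 16777216 - 1941504) = -2/14457598 = -1*1/7228799 = -1/7228799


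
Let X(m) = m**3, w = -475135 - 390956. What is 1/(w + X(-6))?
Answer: -1/866307 ≈ -1.1543e-6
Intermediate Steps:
w = -866091
1/(w + X(-6)) = 1/(-866091 + (-6)**3) = 1/(-866091 - 216) = 1/(-866307) = -1/866307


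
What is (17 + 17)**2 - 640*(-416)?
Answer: 267396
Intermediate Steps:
(17 + 17)**2 - 640*(-416) = 34**2 + 266240 = 1156 + 266240 = 267396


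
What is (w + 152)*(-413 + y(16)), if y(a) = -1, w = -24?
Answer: -52992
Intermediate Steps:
(w + 152)*(-413 + y(16)) = (-24 + 152)*(-413 - 1) = 128*(-414) = -52992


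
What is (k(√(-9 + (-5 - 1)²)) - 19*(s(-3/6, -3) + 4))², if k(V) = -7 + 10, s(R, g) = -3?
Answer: 256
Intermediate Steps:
k(V) = 3
(k(√(-9 + (-5 - 1)²)) - 19*(s(-3/6, -3) + 4))² = (3 - 19*(-3 + 4))² = (3 - 19*1)² = (3 - 19)² = (-16)² = 256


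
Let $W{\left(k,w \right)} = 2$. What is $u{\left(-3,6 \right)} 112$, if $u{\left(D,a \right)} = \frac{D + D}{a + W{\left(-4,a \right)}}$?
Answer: $-84$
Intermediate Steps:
$u{\left(D,a \right)} = \frac{2 D}{2 + a}$ ($u{\left(D,a \right)} = \frac{D + D}{a + 2} = \frac{2 D}{2 + a}$)
$u{\left(-3,6 \right)} 112 = 2 \left(-3\right) \frac{1}{2 + 6} \cdot 112 = 2 \left(-3\right) \frac{1}{8} \cdot 112 = \left(- \frac{3}{4}\right) 112 = -84$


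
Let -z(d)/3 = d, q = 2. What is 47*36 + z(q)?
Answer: 1686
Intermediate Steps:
z(d) = -3*d
47*36 + z(q) = 47*36 - 3*2 = 1692 - 6 = 1686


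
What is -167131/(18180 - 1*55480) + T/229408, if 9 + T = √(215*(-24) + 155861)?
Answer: 9585213187/2139229600 + √150701/229408 ≈ 4.4824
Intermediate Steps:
T = -9 + √150701 (T = -9 + √(215*(-24) + 155861) = -9 + √(-5160 + 155861) = -9 + √150701 ≈ 379.20)
-167131/(18180 - 1*55480) + T/229408 = -167131/(18180 - 1*55480) + (-9 + √150701)/229408 = -167131/(18180 - 55480) + (-9 + √150701)*(1/229408) = -167131/(-37300) + (-9/229408 + √150701/229408) = -167131*(-1/37300) + (-9/229408 + √150701/229408) = 167131/37300 + (-9/229408 + √150701/229408) = 9585213187/2139229600 + √150701/229408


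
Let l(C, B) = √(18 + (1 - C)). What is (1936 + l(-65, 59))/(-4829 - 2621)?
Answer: -968/3725 - √21/3725 ≈ -0.26110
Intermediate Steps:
l(C, B) = √(19 - C)
(1936 + l(-65, 59))/(-4829 - 2621) = (1936 + √(19 - 1*(-65)))/(-4829 - 2621) = (1936 + √(19 + 65))/(-7450) = (1936 + √84)*(-1/7450) = (1936 + 2*√21)*(-1/7450) = -968/3725 - √21/3725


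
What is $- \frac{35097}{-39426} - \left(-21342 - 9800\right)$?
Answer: $\frac{409279863}{13142} \approx 31143.0$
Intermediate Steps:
$- \frac{35097}{-39426} - \left(-21342 - 9800\right) = \left(-35097\right) \left(- \frac{1}{39426}\right) - -31142 = \frac{11699}{13142} + 31142 = \frac{409279863}{13142}$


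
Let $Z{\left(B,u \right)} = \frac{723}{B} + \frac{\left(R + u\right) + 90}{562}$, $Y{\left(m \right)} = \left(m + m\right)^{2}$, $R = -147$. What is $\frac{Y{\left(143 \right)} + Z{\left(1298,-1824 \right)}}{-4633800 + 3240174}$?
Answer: $- \frac{14916545921}{254154179994} \approx -0.058691$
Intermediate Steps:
$Y{\left(m \right)} = 4 m^{2}$ ($Y{\left(m \right)} = \left(2 m\right)^{2} = 4 m^{2}$)
$Z{\left(B,u \right)} = - \frac{57}{562} + \frac{723}{B} + \frac{u}{562}$ ($Z{\left(B,u \right)} = \frac{723}{B} + \frac{\left(-147 + u\right) + 90}{562} = \frac{723}{B} + \left(-57 + u\right) \frac{1}{562} = \frac{723}{B} + \left(- \frac{57}{562} + \frac{u}{562}\right) = - \frac{57}{562} + \frac{723}{B} + \frac{u}{562}$)
$\frac{Y{\left(143 \right)} + Z{\left(1298,-1824 \right)}}{-4633800 + 3240174} = \frac{4 \cdot 143^{2} + \frac{406326 + 1298 \left(-57 - 1824\right)}{562 \cdot 1298}}{-4633800 + 3240174} = \frac{4 \cdot 20449 + \frac{1}{562} \cdot \frac{1}{1298} \left(406326 + 1298 \left(-1881\right)\right)}{-1393626} = \left(81796 + \frac{1}{562} \cdot \frac{1}{1298} \left(406326 - 2441538\right)\right) \left(- \frac{1}{1393626}\right) = \left(81796 + \frac{1}{562} \cdot \frac{1}{1298} \left(-2035212\right)\right) \left(- \frac{1}{1393626}\right) = \left(81796 - \frac{508803}{182369}\right) \left(- \frac{1}{1393626}\right) = \frac{14916545921}{182369} \left(- \frac{1}{1393626}\right) = - \frac{14916545921}{254154179994}$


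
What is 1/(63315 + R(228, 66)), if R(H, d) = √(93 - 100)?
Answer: 9045/572684176 - I*√7/4008789232 ≈ 1.5794e-5 - 6.5999e-10*I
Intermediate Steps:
R(H, d) = I*√7 (R(H, d) = √(-7) = I*√7)
1/(63315 + R(228, 66)) = 1/(63315 + I*√7)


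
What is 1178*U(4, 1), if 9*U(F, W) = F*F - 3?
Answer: 15314/9 ≈ 1701.6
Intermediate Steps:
U(F, W) = -⅓ + F²/9 (U(F, W) = (F*F - 3)/9 = (F² - 3)/9 = (-3 + F²)/9 = -⅓ + F²/9)
1178*U(4, 1) = 1178*(-⅓ + (⅑)*4²) = 1178*(-⅓ + (⅑)*16) = 1178*(-⅓ + 16/9) = 1178*(13/9) = 15314/9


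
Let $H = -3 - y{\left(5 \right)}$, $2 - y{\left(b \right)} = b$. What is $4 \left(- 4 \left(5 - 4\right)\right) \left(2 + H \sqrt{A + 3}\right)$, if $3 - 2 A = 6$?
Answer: $-32$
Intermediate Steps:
$A = - \frac{3}{2}$ ($A = \frac{3}{2} - 3 = - \frac{3}{2} \approx -1.5$)
$y{\left(b \right)} = 2 - b$
$H = 0$ ($H = -3 - \left(2 - 5\right) = -3 - -3 = -3 + 3 = 0$)
$4 \left(- 4 \left(5 - 4\right)\right) \left(2 + H \sqrt{A + 3}\right) = 4 \left(- 4 \left(5 - 4\right)\right) \left(2 + 0 \sqrt{- \frac{3}{2} + 3}\right) = 4 \left(\left(-4\right) 1\right) \left(2 + 0 \sqrt{\frac{3}{2}}\right) = 4 \left(-4\right) \left(2 + 0 \frac{\sqrt{6}}{2}\right) = - 16 \left(2 + 0\right) = \left(-16\right) 2 = -32$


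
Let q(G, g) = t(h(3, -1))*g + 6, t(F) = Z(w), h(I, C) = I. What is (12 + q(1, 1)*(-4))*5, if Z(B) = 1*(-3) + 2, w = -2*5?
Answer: -40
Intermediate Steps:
w = -10
Z(B) = -1 (Z(B) = -3 + 2 = -1)
t(F) = -1
q(G, g) = 6 - g (q(G, g) = -g + 6 = 6 - g)
(12 + q(1, 1)*(-4))*5 = (12 + (6 - 1*1)*(-4))*5 = (12 + (6 - 1)*(-4))*5 = (12 + 5*(-4))*5 = (12 - 20)*5 = -8*5 = -40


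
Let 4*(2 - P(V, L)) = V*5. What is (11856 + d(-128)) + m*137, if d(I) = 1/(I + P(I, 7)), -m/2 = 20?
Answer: 216785/34 ≈ 6376.0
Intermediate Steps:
P(V, L) = 2 - 5*V/4 (P(V, L) = 2 - V*5/4 = 2 - 5*V/4)
m = -40 (m = -2*20 = -40)
d(I) = 1/(2 - I/4) (d(I) = 1/(I + (2 - 5*I/4)) = 1/(2 - I/4))
(11856 + d(-128)) + m*137 = (11856 + 4/(8 - 1*(-128))) - 40*137 = (11856 + 4/(8 + 128)) - 5480 = (11856 + 4/136) - 5480 = (11856 + 4*(1/136)) - 5480 = (11856 + 1/34) - 5480 = 403105/34 - 5480 = 216785/34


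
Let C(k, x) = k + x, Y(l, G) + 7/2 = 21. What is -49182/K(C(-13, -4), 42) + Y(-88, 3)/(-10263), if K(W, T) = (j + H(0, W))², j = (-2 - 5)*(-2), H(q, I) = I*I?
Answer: -37508261/69795242 ≈ -0.53740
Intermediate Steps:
H(q, I) = I²
Y(l, G) = 35/2 (Y(l, G) = -7/2 + 21 = 35/2)
j = 14 (j = -7*(-2) = 14)
K(W, T) = (14 + W²)²
-49182/K(C(-13, -4), 42) + Y(-88, 3)/(-10263) = -49182/(14 + (-13 - 4)²)² + (35/2)/(-10263) = -49182/(14 + (-17)²)² + (35/2)*(-1/10263) = -49182/(14 + 289)² - 35/20526 = -49182/(303²) - 35/20526 = -49182/91809 - 35/20526 = -49182*1/91809 - 35/20526 = -16394/30603 - 35/20526 = -37508261/69795242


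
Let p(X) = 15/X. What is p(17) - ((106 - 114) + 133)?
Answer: -2110/17 ≈ -124.12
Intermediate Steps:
p(17) - ((106 - 114) + 133) = 15/17 - ((106 - 114) + 133) = 15*(1/17) - (-8 + 133) = 15/17 - 1*125 = 15/17 - 125 = -2110/17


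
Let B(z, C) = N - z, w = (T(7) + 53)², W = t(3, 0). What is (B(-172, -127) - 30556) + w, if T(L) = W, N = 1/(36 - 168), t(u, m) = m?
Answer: -3639901/132 ≈ -27575.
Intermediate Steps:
N = -1/132 (N = 1/(-132) = -1/132 ≈ -0.0075758)
W = 0
T(L) = 0
w = 2809 (w = (0 + 53)² = 53² = 2809)
B(z, C) = -1/132 - z
(B(-172, -127) - 30556) + w = ((-1/132 - 1*(-172)) - 30556) + 2809 = ((-1/132 + 172) - 30556) + 2809 = (22703/132 - 30556) + 2809 = -4010689/132 + 2809 = -3639901/132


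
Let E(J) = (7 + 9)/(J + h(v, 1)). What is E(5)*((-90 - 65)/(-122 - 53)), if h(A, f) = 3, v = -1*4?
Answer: 62/35 ≈ 1.7714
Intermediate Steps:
v = -4
E(J) = 16/(3 + J) (E(J) = (7 + 9)/(J + 3) = 16/(3 + J))
E(5)*((-90 - 65)/(-122 - 53)) = (16/(3 + 5))*((-90 - 65)/(-122 - 53)) = (16/8)*(-155/(-175)) = (16*(⅛))*(-155*(-1/175)) = 2*(31/35) = 62/35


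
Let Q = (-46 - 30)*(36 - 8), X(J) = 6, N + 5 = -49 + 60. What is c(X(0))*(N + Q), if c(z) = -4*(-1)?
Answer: -8488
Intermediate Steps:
N = 6 (N = -5 + (-49 + 60) = -5 + 11 = 6)
c(z) = 4
Q = -2128 (Q = -76*28 = -2128)
c(X(0))*(N + Q) = 4*(6 - 2128) = 4*(-2122) = -8488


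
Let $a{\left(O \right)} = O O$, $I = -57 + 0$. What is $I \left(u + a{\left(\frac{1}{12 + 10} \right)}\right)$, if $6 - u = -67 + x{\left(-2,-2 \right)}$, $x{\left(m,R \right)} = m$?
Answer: $- \frac{2069157}{484} \approx -4275.1$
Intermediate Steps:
$I = -57$
$u = 75$ ($u = 6 - \left(-67 - 2\right) = 6 - -69 = 6 + 69 = 75$)
$a{\left(O \right)} = O^{2}$
$I \left(u + a{\left(\frac{1}{12 + 10} \right)}\right) = - 57 \left(75 + \left(\frac{1}{12 + 10}\right)^{2}\right) = - 57 \left(75 + \left(\frac{1}{22}\right)^{2}\right) = - 57 \left(75 + \frac{1}{484}\right) = \left(-57\right) \frac{36301}{484} = - \frac{2069157}{484}$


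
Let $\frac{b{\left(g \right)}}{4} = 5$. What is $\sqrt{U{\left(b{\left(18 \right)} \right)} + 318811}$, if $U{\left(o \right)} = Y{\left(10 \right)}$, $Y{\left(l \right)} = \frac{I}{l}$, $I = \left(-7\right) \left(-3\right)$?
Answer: $\frac{\sqrt{31881310}}{10} \approx 564.64$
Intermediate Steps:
$b{\left(g \right)} = 20$ ($b{\left(g \right)} = 4 \cdot 5 = 20$)
$I = 21$
$Y{\left(l \right)} = \frac{21}{l}$
$U{\left(o \right)} = \frac{21}{10}$
$\sqrt{U{\left(b{\left(18 \right)} \right)} + 318811} = \sqrt{\frac{21}{10} + 318811} = \sqrt{\frac{3188131}{10}} = \frac{\sqrt{31881310}}{10}$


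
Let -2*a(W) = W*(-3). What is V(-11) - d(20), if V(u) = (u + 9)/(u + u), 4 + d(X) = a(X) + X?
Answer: -505/11 ≈ -45.909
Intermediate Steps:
a(W) = 3*W/2 (a(W) = -W*(-3)/2 = -(-3)*W/2 = 3*W/2)
d(X) = -4 + 5*X/2 (d(X) = -4 + (3*X/2 + X) = -4 + 5*X/2)
V(u) = (9 + u)/(2*u) (V(u) = (9 + u)/((2*u)) = (9 + u)*(1/(2*u)) = (9 + u)/(2*u))
V(-11) - d(20) = (1/2)*(9 - 11)/(-11) - (-4 + (5/2)*20) = (1/2)*(-1/11)*(-2) - (-4 + 50) = 1/11 - 1*46 = 1/11 - 46 = -505/11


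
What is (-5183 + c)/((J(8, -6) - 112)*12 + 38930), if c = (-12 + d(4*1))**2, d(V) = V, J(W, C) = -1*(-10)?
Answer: -5119/37706 ≈ -0.13576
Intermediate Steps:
J(W, C) = 10
c = 64 (c = (-12 + 4*1)**2 = (-12 + 4)**2 = (-8)**2 = 64)
(-5183 + c)/((J(8, -6) - 112)*12 + 38930) = (-5183 + 64)/((10 - 112)*12 + 38930) = -5119/(-102*12 + 38930) = -5119/(-1224 + 38930) = -5119/37706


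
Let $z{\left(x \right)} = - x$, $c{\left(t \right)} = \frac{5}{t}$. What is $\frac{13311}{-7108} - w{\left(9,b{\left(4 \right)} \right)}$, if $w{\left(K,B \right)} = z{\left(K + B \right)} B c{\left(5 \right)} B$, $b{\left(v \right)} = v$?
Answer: $\frac{1465153}{7108} \approx 206.13$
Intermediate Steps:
$w{\left(K,B \right)} = B^{2} \left(- B - K\right)$ ($w{\left(K,B \right)} = - (K + B) B \frac{5}{5} B = - (B + K) B 5 \cdot \frac{1}{5} B = \left(- B - K\right) B 1 B = B \left(- B - K\right) B = B^{2} \left(- B - K\right)$)
$\frac{13311}{-7108} - w{\left(9,b{\left(4 \right)} \right)} = \frac{13311}{-7108} - 4^{2} \left(\left(-1\right) 4 - 9\right) = 13311 \left(- \frac{1}{7108}\right) - 16 \left(-4 - 9\right) = - \frac{13311}{7108} - 16 \left(-13\right) = - \frac{13311}{7108} - -208 = - \frac{13311}{7108} + 208 = \frac{1465153}{7108}$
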